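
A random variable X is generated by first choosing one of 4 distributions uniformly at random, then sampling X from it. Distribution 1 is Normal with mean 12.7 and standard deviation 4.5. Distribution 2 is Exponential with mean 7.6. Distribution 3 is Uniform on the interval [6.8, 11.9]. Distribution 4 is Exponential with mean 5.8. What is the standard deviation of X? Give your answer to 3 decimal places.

5.911

Per component, 1: μ=12.7, E[X²]=181.54; 2: μ=7.6, E[X²]=115.52; 3: μ=9.35, E[X²]=89.59; 4: μ=5.8, E[X²]=67.28.
E[X] = 0.25·12.7 + 0.25·7.6 + 0.25·9.35 + 0.25·5.8 = 8.8625.
E[X²] = 0.25·181.54 + 0.25·115.52 + 0.25·89.59 + 0.25·67.28 = 113.483.
Var(X) = E[X²] − (E[X])² = 113.483 − 78.5439 = 34.9386.
SD(X) = √34.9386 = 5.91089.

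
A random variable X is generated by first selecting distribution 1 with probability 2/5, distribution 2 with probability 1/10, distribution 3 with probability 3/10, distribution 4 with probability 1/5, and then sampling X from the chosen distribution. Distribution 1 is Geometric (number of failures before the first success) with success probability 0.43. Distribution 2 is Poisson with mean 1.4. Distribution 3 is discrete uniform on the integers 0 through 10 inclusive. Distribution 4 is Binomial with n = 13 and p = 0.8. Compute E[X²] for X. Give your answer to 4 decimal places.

For each component E[X²] = Var + (mean)², giving 1: 4.83991; 2: 3.36; 3: 35; 4: 110.24.
Overall E[X²] = 0.4·4.83991 + 0.1·3.36 + 0.3·35 + 0.2·110.24 = 34.82.

34.8200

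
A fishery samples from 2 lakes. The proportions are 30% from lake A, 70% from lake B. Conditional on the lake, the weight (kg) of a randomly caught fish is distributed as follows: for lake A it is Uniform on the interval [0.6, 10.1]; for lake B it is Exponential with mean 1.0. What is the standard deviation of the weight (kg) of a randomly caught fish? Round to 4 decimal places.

Per component, A: μ=5.35, E[X²]=36.1433; B: μ=1, E[X²]=2.
E[X] = 0.3·5.35 + 0.7·1 = 2.305.
E[X²] = 0.3·36.1433 + 0.7·2 = 12.243.
Var(X) = E[X²] − (E[X])² = 12.243 − 5.31302 = 6.92997.
SD(X) = √6.92997 = 2.63248.

2.6325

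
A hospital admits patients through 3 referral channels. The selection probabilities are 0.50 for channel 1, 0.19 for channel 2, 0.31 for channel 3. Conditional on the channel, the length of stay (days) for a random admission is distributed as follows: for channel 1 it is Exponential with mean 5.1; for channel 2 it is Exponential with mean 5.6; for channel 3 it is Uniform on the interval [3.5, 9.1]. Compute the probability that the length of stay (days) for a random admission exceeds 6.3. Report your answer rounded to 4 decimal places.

0.3621

Conditional on each channel, P(X > 6.3): 1: 0.290749; 2: 0.324652; 3: 0.5.
By total probability, P(X > 6.3) = 0.5·0.290749 + 0.19·0.324652 + 0.31·0.5 = 0.362059.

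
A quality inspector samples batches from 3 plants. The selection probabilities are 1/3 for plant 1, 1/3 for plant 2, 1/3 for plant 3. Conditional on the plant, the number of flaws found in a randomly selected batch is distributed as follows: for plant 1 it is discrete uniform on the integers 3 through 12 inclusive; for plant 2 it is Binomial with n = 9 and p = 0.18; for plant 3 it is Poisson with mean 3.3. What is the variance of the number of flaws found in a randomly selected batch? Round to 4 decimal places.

Per component, 1: μ=7.5, E[X²]=64.5; 2: μ=1.62, E[X²]=3.9528; 3: μ=3.3, E[X²]=14.19.
E[X] = 0.333333·7.5 + 0.333333·1.62 + 0.333333·3.3 = 4.14.
E[X²] = 0.333333·64.5 + 0.333333·3.9528 + 0.333333·14.19 = 27.5476.
Var(X) = E[X²] − (E[X])² = 27.5476 − 17.1396 = 10.408.

10.4080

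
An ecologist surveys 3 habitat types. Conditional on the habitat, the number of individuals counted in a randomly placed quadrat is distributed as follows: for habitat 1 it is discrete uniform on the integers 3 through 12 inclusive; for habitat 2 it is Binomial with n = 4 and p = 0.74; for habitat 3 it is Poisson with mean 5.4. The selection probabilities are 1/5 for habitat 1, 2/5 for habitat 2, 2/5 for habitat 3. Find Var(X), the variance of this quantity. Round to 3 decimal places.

7.072

Per component, 1: μ=7.5, E[X²]=64.5; 2: μ=2.96, E[X²]=9.5312; 3: μ=5.4, E[X²]=34.56.
E[X] = 0.2·7.5 + 0.4·2.96 + 0.4·5.4 = 4.844.
E[X²] = 0.2·64.5 + 0.4·9.5312 + 0.4·34.56 = 30.5365.
Var(X) = E[X²] − (E[X])² = 30.5365 − 23.4643 = 7.07214.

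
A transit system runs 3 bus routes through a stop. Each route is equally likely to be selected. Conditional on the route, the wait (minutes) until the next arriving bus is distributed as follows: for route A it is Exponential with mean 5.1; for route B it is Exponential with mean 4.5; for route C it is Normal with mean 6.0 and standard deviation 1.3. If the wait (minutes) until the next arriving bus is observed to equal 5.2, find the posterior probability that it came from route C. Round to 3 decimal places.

Likelihoods f(5.2 | ·): A: 0.0707326; B: 0.0699739; C: 0.253941.
Posterior ∝ prior × likelihood. Numerator for C: 0.333333·0.253941 = 0.0846471.
Normalizing constant: 0.333333·0.0707326 + 0.333333·0.0699739 + 0.333333·0.253941 = 0.131549.
P(C | observation) = 0.0846471 / 0.131549 = 0.643463.

0.643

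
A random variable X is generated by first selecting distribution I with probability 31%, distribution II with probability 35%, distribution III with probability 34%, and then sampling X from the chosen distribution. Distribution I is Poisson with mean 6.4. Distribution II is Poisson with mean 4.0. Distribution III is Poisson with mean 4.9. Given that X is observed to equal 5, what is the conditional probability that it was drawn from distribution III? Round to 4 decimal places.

Likelihoods P(X=5 | ·): I: 0.148674; II: 0.156293; III: 0.17529.
Posterior ∝ prior × likelihood. Numerator for III: 0.34·0.17529 = 0.0595985.
Normalizing constant: 0.31·0.148674 + 0.35·0.156293 + 0.34·0.17529 = 0.16039.
P(III | observation) = 0.0595985 / 0.16039 = 0.371585.

0.3716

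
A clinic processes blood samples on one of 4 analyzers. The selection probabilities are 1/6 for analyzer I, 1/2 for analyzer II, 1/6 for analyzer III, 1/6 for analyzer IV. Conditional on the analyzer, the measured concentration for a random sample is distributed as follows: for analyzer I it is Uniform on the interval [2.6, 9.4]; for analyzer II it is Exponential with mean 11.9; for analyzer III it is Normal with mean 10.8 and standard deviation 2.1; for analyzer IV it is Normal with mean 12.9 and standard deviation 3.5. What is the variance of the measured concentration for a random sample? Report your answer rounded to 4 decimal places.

79.3939

Per component, I: μ=6, E[X²]=39.8533; II: μ=11.9, E[X²]=283.22; III: μ=10.8, E[X²]=121.05; IV: μ=12.9, E[X²]=178.66.
E[X] = 0.166667·6 + 0.5·11.9 + 0.166667·10.8 + 0.166667·12.9 = 10.9.
E[X²] = 0.166667·39.8533 + 0.5·283.22 + 0.166667·121.05 + 0.166667·178.66 = 198.204.
Var(X) = E[X²] − (E[X])² = 198.204 − 118.81 = 79.3939.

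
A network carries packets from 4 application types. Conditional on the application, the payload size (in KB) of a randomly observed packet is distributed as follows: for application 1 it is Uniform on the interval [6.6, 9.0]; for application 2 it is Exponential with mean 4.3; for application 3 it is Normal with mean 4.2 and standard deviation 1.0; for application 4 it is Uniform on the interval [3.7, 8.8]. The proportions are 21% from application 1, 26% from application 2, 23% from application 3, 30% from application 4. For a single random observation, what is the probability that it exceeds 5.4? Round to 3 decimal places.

Conditional on each application, P(X > 5.4): 1: 1; 2: 0.284844; 3: 0.11507; 4: 0.666667.
By total probability, P(X > 5.4) = 0.21·1 + 0.26·0.284844 + 0.23·0.11507 + 0.3·0.666667 = 0.510525.

0.511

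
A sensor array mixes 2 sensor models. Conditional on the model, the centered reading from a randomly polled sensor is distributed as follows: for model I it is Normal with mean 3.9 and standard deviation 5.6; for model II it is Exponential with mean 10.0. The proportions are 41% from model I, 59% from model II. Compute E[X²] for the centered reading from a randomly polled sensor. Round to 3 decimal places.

For each component E[X²] = Var + (mean)², giving I: 46.57; II: 200.
Overall E[X²] = 0.41·46.57 + 0.59·200 = 137.094.

137.094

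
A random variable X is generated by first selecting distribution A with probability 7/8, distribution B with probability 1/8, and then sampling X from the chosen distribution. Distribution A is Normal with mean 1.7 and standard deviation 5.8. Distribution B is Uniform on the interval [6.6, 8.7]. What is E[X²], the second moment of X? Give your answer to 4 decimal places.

39.3250

For each component E[X²] = Var + (mean)², giving A: 36.53; B: 58.89.
Overall E[X²] = 0.875·36.53 + 0.125·58.89 = 39.325.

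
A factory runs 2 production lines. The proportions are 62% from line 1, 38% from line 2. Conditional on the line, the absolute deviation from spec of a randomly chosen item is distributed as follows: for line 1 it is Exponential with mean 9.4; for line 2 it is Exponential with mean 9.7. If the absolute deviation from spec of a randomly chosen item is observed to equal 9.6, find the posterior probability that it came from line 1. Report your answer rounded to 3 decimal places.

0.620

Likelihoods f(9.6 | ·): 1: 0.0383122; 2: 0.0383187.
Posterior ∝ prior × likelihood. Numerator for 1: 0.62·0.0383122 = 0.0237536.
Normalizing constant: 0.62·0.0383122 + 0.38·0.0383187 = 0.0383147.
P(1 | observation) = 0.0237536 / 0.0383147 = 0.61996.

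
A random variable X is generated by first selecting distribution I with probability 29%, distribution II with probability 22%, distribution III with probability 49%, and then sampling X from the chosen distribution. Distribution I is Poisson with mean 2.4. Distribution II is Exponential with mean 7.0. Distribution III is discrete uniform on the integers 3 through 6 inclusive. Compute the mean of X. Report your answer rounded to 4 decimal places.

Component means — I: 2.4; II: 7; III: 4.5.
E[X] = 0.29·2.4 + 0.22·7 + 0.49·4.5 = 4.441.

4.4410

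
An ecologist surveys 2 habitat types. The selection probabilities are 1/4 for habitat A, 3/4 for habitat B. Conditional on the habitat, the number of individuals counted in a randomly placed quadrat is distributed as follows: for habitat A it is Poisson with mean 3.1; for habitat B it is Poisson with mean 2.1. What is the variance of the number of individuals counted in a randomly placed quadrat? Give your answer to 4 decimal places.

2.5375

Per component, A: μ=3.1, E[X²]=12.71; B: μ=2.1, E[X²]=6.51.
E[X] = 0.25·3.1 + 0.75·2.1 = 2.35.
E[X²] = 0.25·12.71 + 0.75·6.51 = 8.06.
Var(X) = E[X²] − (E[X])² = 8.06 − 5.5225 = 2.5375.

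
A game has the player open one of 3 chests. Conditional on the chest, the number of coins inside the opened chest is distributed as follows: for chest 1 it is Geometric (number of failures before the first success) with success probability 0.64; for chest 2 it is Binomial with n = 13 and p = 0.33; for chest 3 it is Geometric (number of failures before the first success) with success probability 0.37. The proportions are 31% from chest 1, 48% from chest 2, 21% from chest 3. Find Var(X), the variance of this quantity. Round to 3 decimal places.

5.445

Per component, 1: μ=0.5625, E[X²]=1.19531; 2: μ=4.29, E[X²]=21.2784; 3: μ=1.7027, E[X²]=7.5011.
E[X] = 0.31·0.5625 + 0.48·4.29 + 0.21·1.7027 = 2.59114.
E[X²] = 0.31·1.19531 + 0.48·21.2784 + 0.21·7.5011 = 12.1594.
Var(X) = E[X²] − (E[X])² = 12.1594 − 6.71402 = 5.44539.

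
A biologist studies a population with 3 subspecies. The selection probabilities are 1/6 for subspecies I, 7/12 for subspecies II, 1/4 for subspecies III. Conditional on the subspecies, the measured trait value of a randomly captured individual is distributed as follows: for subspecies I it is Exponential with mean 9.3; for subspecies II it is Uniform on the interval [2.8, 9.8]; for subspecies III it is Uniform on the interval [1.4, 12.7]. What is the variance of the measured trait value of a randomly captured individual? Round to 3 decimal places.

20.625

Per component, I: μ=9.3, E[X²]=172.98; II: μ=6.3, E[X²]=43.7733; III: μ=7.05, E[X²]=60.3433.
E[X] = 0.166667·9.3 + 0.583333·6.3 + 0.25·7.05 = 6.9875.
E[X²] = 0.166667·172.98 + 0.583333·43.7733 + 0.25·60.3433 = 69.4503.
Var(X) = E[X²] − (E[X])² = 69.4503 − 48.8252 = 20.6251.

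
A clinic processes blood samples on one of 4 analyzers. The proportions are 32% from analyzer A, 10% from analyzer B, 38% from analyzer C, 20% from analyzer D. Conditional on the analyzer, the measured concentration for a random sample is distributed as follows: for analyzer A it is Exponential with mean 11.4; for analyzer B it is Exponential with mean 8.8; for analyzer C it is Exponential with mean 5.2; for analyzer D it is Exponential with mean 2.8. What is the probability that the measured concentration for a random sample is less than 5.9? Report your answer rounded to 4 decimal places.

0.6116

Conditional on each analyzer, P(X < 5.9): A: 0.404017; B: 0.488524; C: 0.678454; D: 0.878415.
By total probability, P(X < 5.9) = 0.32·0.404017 + 0.1·0.488524 + 0.38·0.678454 + 0.2·0.878415 = 0.611634.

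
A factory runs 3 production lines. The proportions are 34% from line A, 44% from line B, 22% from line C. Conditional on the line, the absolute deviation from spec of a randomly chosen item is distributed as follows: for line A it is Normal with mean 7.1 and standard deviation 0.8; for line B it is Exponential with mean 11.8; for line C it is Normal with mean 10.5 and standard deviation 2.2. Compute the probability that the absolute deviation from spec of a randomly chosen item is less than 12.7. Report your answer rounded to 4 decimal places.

0.8151

Conditional on each line, P(X < 12.7): A: 1; B: 0.659136; C: 0.841345.
By total probability, P(X < 12.7) = 0.34·1 + 0.44·0.659136 + 0.22·0.841345 = 0.815116.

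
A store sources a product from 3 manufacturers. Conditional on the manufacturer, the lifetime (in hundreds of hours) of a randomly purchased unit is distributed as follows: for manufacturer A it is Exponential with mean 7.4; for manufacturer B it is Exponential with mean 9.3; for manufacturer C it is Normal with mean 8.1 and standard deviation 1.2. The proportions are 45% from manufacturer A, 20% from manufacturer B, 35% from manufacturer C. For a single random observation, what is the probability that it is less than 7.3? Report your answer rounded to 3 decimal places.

Conditional on each manufacturer, P(X < 7.3): A: 0.627115; B: 0.543856; C: 0.252493.
By total probability, P(X < 7.3) = 0.45·0.627115 + 0.2·0.543856 + 0.35·0.252493 = 0.479346.

0.479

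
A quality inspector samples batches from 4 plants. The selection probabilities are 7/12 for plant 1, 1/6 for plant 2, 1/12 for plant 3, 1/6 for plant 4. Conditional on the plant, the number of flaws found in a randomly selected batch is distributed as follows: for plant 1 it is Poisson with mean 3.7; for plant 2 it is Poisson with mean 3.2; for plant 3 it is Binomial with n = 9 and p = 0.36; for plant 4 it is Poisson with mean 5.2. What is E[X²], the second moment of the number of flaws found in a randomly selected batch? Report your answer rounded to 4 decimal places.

For each component E[X²] = Var + (mean)², giving 1: 17.39; 2: 13.44; 3: 12.5712; 4: 32.24.
Overall E[X²] = 0.583333·17.39 + 0.166667·13.44 + 0.0833333·12.5712 + 0.166667·32.24 = 18.8051.

18.8051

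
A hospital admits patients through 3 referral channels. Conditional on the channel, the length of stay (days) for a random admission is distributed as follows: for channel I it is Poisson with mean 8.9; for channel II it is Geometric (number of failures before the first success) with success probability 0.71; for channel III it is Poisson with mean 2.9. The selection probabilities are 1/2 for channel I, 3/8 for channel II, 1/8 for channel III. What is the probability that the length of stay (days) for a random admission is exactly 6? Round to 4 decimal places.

Conditional on each channel, P(X = 6): I: 0.0941427; II: 0.000422325; III: 0.0454571.
By total probability, P(X = 6) = 0.5·0.0941427 + 0.375·0.000422325 + 0.125·0.0454571 = 0.0529119.

0.0529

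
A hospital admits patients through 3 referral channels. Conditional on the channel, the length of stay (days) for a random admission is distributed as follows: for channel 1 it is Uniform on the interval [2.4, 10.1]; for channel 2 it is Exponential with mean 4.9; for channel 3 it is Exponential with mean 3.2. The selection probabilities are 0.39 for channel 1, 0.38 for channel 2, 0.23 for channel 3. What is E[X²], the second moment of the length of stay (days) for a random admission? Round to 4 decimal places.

40.1193

For each component E[X²] = Var + (mean)², giving 1: 44.0033; 2: 48.02; 3: 20.48.
Overall E[X²] = 0.39·44.0033 + 0.38·48.02 + 0.23·20.48 = 40.1193.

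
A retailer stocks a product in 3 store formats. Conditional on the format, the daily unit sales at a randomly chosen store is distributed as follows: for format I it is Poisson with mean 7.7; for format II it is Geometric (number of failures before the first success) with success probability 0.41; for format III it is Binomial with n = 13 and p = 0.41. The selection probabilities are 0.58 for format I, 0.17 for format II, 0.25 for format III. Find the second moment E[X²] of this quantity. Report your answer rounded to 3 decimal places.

47.691

For each component E[X²] = Var + (mean)², giving I: 66.99; II: 5.58061; III: 31.5536.
Overall E[X²] = 0.58·66.99 + 0.17·5.58061 + 0.25·31.5536 = 47.6913.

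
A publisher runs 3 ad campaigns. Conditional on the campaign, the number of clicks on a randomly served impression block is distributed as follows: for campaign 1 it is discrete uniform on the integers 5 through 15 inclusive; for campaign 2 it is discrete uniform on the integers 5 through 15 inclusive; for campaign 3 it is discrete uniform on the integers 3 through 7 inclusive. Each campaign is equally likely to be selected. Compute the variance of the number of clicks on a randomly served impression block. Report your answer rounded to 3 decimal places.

Per component, 1: μ=10, E[X²]=110; 2: μ=10, E[X²]=110; 3: μ=5, E[X²]=27.
E[X] = 0.333333·10 + 0.333333·10 + 0.333333·5 = 8.33333.
E[X²] = 0.333333·110 + 0.333333·110 + 0.333333·27 = 82.3333.
Var(X) = E[X²] − (E[X])² = 82.3333 − 69.4444 = 12.8889.

12.889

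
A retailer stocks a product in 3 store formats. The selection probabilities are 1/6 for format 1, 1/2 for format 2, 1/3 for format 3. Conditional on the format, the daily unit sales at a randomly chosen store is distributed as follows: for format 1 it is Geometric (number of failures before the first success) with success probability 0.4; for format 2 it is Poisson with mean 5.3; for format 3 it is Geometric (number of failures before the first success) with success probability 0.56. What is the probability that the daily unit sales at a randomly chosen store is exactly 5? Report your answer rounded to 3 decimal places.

0.095

Conditional on each format, P(X = 5): 1: 0.031104; 2: 0.173955; 3: 0.00923531.
By total probability, P(X = 5) = 0.166667·0.031104 + 0.5·0.173955 + 0.333333·0.00923531 = 0.09524.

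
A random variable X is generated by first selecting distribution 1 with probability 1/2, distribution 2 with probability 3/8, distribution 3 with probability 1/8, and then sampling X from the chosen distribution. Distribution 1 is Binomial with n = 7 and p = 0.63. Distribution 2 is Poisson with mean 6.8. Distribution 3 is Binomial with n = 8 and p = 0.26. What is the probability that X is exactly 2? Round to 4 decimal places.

Conditional on each component, P(X = 2): 1: 0.0577975; 2: 0.0257505; 3: 0.31081.
By total probability, P(X = 2) = 0.5·0.0577975 + 0.375·0.0257505 + 0.125·0.31081 = 0.0774064.

0.0774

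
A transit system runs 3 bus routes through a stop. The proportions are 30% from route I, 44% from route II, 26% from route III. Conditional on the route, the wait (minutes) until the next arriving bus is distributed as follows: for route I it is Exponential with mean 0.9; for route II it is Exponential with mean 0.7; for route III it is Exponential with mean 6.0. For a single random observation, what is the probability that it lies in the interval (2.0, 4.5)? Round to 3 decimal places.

0.119

Conditional on each route, P(2.0 < X < 4.5): I: 0.10163; II: 0.0558179; III: 0.244165.
By total probability, P(2.0 < X < 4.5) = 0.3·0.10163 + 0.44·0.0558179 + 0.26·0.244165 = 0.118532.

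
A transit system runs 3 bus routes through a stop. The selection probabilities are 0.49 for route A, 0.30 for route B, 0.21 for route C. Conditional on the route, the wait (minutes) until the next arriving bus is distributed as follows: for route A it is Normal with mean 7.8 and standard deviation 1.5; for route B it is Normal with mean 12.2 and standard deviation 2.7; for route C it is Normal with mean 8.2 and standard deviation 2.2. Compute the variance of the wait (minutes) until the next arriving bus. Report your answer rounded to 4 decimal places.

Per component, A: μ=7.8, E[X²]=63.09; B: μ=12.2, E[X²]=156.13; C: μ=8.2, E[X²]=72.08.
E[X] = 0.49·7.8 + 0.3·12.2 + 0.21·8.2 = 9.204.
E[X²] = 0.49·63.09 + 0.3·156.13 + 0.21·72.08 = 92.8899.
Var(X) = E[X²] − (E[X])² = 92.8899 − 84.7136 = 8.17628.

8.1763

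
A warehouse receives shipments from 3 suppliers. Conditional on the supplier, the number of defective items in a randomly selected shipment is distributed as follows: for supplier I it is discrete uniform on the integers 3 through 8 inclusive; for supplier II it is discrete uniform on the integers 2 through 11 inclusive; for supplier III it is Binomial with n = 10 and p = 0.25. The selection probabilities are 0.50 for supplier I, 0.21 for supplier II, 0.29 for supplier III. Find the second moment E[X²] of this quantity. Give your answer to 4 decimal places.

29.5446

For each component E[X²] = Var + (mean)², giving I: 33.1667; II: 50.5; III: 8.125.
Overall E[X²] = 0.5·33.1667 + 0.21·50.5 + 0.29·8.125 = 29.5446.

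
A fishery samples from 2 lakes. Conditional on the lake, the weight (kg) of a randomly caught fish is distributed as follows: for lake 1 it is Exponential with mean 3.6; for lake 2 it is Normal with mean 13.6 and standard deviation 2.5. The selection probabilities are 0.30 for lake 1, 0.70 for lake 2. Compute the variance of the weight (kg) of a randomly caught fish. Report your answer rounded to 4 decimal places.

29.2630

Per component, 1: μ=3.6, E[X²]=25.92; 2: μ=13.6, E[X²]=191.21.
E[X] = 0.3·3.6 + 0.7·13.6 = 10.6.
E[X²] = 0.3·25.92 + 0.7·191.21 = 141.623.
Var(X) = E[X²] − (E[X])² = 141.623 − 112.36 = 29.263.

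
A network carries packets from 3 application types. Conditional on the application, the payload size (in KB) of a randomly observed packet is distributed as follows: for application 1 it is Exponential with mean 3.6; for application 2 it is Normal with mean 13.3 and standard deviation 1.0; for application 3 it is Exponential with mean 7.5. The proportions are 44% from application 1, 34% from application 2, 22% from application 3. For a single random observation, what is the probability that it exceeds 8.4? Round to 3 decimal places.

Conditional on each application, P(X > 8.4): 1: 0.096972; 2: 1; 3: 0.32628.
By total probability, P(X > 8.4) = 0.44·0.096972 + 0.34·1 + 0.22·0.32628 = 0.454449.

0.454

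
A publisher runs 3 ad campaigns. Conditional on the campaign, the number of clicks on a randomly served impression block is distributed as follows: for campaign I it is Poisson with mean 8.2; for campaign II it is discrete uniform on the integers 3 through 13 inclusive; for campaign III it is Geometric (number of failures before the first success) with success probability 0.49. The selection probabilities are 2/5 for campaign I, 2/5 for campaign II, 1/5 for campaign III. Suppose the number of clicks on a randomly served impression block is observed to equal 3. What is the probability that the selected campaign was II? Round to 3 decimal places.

Likelihoods P(X=3 | ·): I: 0.0252392; II: 0.0909091; III: 0.064999.
Posterior ∝ prior × likelihood. Numerator for II: 0.4·0.0909091 = 0.0363636.
Normalizing constant: 0.4·0.0252392 + 0.4·0.0909091 + 0.2·0.064999 = 0.0594591.
P(II | observation) = 0.0363636 / 0.0594591 = 0.611574.

0.612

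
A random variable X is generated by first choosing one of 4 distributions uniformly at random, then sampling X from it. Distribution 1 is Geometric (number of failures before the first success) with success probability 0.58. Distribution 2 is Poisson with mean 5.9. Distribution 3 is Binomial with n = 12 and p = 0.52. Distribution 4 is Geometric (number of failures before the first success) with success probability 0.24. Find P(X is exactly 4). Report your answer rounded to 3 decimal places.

0.085

Conditional on each component, P(X = 4): 1: 0.0180478; 2: 0.138312; 3: 0.101988; 4: 0.0800692.
By total probability, P(X = 4) = 0.25·0.0180478 + 0.25·0.138312 + 0.25·0.101988 + 0.25·0.0800692 = 0.0846042.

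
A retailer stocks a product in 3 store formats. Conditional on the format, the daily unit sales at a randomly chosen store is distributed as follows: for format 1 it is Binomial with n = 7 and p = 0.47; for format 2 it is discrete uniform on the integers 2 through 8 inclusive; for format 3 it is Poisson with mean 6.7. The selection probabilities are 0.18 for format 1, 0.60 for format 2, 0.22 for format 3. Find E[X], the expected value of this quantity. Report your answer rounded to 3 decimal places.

Component means — 1: 3.29; 2: 5; 3: 6.7.
E[X] = 0.18·3.29 + 0.6·5 + 0.22·6.7 = 5.0662.

5.066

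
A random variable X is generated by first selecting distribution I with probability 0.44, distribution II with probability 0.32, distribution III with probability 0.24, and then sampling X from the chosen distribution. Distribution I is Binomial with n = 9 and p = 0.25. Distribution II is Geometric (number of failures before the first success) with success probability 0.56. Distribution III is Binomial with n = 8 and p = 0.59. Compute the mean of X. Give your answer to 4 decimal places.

2.3742

Component means — I: 2.25; II: 0.785714; III: 4.72.
E[X] = 0.44·2.25 + 0.32·0.785714 + 0.24·4.72 = 2.37423.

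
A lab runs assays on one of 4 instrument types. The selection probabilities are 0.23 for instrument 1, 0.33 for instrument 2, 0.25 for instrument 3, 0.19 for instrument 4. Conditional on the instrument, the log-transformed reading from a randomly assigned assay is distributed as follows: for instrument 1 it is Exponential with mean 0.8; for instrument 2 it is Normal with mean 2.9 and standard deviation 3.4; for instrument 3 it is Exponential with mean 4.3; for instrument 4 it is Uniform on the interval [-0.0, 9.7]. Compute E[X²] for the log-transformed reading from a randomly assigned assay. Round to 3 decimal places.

22.089

For each component E[X²] = Var + (mean)², giving 1: 1.28; 2: 19.97; 3: 36.98; 4: 31.3633.
Overall E[X²] = 0.23·1.28 + 0.33·19.97 + 0.25·36.98 + 0.19·31.3633 = 22.0885.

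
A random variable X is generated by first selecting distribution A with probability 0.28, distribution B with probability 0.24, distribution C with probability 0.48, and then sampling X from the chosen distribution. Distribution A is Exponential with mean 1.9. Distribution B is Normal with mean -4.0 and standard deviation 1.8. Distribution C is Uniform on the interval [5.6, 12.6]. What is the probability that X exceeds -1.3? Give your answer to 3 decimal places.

0.776

Conditional on each component, P(X > -1.3): A: 1; B: 0.0668072; C: 1.
By total probability, P(X > -1.3) = 0.28·1 + 0.24·0.0668072 + 0.48·1 = 0.776034.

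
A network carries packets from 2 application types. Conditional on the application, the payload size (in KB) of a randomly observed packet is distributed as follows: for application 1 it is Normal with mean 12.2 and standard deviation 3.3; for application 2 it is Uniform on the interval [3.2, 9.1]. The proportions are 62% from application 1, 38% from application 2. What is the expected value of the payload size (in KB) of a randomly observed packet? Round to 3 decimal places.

Component means — 1: 12.2; 2: 6.15.
E[X] = 0.62·12.2 + 0.38·6.15 = 9.901.

9.901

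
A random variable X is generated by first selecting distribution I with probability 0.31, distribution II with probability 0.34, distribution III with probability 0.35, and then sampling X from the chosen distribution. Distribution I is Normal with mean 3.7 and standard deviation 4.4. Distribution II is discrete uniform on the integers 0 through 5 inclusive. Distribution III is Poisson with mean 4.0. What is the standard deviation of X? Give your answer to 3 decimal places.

2.970

Per component, I: μ=3.7, E[X²]=33.05; II: μ=2.5, E[X²]=9.16667; III: μ=4, E[X²]=20.
E[X] = 0.31·3.7 + 0.34·2.5 + 0.35·4 = 3.397.
E[X²] = 0.31·33.05 + 0.34·9.16667 + 0.35·20 = 20.3622.
Var(X) = E[X²] − (E[X])² = 20.3622 − 11.5396 = 8.82256.
SD(X) = √8.82256 = 2.97028.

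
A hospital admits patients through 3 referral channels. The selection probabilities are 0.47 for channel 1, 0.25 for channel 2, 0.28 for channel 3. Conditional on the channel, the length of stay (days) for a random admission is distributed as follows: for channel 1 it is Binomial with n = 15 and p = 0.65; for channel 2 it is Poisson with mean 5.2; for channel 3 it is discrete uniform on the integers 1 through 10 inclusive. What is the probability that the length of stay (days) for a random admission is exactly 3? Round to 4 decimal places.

Conditional on each channel, P(X = 3): 1: 0.000422248; 2: 0.129279; 3: 0.1.
By total probability, P(X = 3) = 0.47·0.000422248 + 0.25·0.129279 + 0.28·0.1 = 0.0605182.

0.0605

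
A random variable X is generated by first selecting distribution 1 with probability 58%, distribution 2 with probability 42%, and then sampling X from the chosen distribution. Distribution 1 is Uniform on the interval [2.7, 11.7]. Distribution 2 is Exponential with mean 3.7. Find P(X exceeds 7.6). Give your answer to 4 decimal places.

0.3181

Conditional on each component, P(X > 7.6): 1: 0.455556; 2: 0.128214.
By total probability, P(X > 7.6) = 0.58·0.455556 + 0.42·0.128214 = 0.318072.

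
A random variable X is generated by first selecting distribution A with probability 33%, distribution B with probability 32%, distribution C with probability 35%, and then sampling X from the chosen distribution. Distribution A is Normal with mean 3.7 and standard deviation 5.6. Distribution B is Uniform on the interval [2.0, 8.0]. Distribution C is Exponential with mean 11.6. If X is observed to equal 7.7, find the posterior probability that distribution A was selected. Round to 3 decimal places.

Likelihoods f(7.7 | ·): A: 0.0551992; B: 0.166667; C: 0.0443875.
Posterior ∝ prior × likelihood. Numerator for A: 0.33·0.0551992 = 0.0182157.
Normalizing constant: 0.33·0.0551992 + 0.32·0.166667 + 0.35·0.0443875 = 0.0870847.
P(A | observation) = 0.0182157 / 0.0870847 = 0.209173.

0.209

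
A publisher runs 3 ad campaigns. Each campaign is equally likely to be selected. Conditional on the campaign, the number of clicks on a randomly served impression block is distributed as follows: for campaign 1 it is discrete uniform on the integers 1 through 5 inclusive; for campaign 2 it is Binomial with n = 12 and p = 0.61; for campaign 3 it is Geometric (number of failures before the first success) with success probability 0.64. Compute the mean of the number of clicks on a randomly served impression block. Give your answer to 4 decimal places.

Component means — 1: 3; 2: 7.32; 3: 0.5625.
E[X] = 0.333333·3 + 0.333333·7.32 + 0.333333·0.5625 = 3.6275.

3.6275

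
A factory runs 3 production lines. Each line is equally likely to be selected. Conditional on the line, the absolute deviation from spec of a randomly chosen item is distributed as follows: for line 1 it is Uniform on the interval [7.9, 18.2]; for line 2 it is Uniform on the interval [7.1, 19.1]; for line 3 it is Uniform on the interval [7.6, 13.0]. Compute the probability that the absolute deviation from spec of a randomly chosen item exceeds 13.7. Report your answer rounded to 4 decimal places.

0.2956

Conditional on each line, P(X > 13.7): 1: 0.436893; 2: 0.45; 3: 0.
By total probability, P(X > 13.7) = 0.333333·0.436893 + 0.333333·0.45 + 0.333333·0 = 0.295631.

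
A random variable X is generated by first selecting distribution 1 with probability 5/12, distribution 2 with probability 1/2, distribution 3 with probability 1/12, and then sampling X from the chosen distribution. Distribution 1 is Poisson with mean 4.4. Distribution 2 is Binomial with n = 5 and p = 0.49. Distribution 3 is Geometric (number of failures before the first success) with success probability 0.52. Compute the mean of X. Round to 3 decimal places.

3.135

Component means — 1: 4.4; 2: 2.45; 3: 0.923077.
E[X] = 0.416667·4.4 + 0.5·2.45 + 0.0833333·0.923077 = 3.13526.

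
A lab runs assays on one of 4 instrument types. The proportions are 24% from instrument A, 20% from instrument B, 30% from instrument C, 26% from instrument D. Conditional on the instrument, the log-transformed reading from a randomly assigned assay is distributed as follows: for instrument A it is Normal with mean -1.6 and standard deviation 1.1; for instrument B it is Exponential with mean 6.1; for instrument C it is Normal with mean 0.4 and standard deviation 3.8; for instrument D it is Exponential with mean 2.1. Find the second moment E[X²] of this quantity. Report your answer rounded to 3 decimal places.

22.462

For each component E[X²] = Var + (mean)², giving A: 3.77; B: 74.42; C: 14.6; D: 8.82.
Overall E[X²] = 0.24·3.77 + 0.2·74.42 + 0.3·14.6 + 0.26·8.82 = 22.462.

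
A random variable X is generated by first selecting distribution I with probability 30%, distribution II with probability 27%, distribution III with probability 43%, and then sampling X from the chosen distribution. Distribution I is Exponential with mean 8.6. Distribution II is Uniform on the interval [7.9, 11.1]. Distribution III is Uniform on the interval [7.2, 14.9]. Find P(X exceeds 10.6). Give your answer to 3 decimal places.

0.370

Conditional on each component, P(X > 10.6): I: 0.291546; II: 0.15625; III: 0.558442.
By total probability, P(X > 10.6) = 0.3·0.291546 + 0.27·0.15625 + 0.43·0.558442 = 0.369781.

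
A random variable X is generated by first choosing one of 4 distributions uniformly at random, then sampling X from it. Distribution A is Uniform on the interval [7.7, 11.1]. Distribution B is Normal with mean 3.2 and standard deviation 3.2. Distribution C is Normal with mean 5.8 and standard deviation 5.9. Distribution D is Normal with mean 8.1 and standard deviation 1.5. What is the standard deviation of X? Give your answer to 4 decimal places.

4.1997

Per component, A: μ=9.4, E[X²]=89.3233; B: μ=3.2, E[X²]=20.48; C: μ=5.8, E[X²]=68.45; D: μ=8.1, E[X²]=67.86.
E[X] = 0.25·9.4 + 0.25·3.2 + 0.25·5.8 + 0.25·8.1 = 6.625.
E[X²] = 0.25·89.3233 + 0.25·20.48 + 0.25·68.45 + 0.25·67.86 = 61.5283.
Var(X) = E[X²] − (E[X])² = 61.5283 − 43.8906 = 17.6377.
SD(X) = √17.6377 = 4.19973.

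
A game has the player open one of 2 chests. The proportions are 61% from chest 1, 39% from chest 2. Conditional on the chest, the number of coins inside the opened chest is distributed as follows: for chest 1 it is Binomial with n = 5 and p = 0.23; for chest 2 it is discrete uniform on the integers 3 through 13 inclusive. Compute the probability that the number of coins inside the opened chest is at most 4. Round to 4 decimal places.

0.6805

Conditional on each chest, P(X ≤ 4): 1: 0.999356; 2: 0.181818.
By total probability, P(X ≤ 4) = 0.61·0.999356 + 0.39·0.181818 = 0.680516.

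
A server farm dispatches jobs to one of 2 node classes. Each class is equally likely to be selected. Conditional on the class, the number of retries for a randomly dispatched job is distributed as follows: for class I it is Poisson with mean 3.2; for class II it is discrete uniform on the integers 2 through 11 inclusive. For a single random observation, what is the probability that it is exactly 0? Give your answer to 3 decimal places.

0.020

Conditional on each class, P(X = 0): I: 0.0407622; II: 0.
By total probability, P(X = 0) = 0.5·0.0407622 + 0.5·0 = 0.0203811.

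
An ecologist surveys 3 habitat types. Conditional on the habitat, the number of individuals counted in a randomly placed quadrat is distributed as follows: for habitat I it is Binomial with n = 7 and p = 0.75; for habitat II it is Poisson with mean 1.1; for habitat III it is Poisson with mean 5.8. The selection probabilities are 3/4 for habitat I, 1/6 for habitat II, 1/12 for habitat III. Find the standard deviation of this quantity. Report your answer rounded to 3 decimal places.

Per component, I: μ=5.25, E[X²]=28.875; II: μ=1.1, E[X²]=2.31; III: μ=5.8, E[X²]=39.44.
E[X] = 0.75·5.25 + 0.166667·1.1 + 0.0833333·5.8 = 4.60417.
E[X²] = 0.75·28.875 + 0.166667·2.31 + 0.0833333·39.44 = 25.3279.
Var(X) = E[X²] − (E[X])² = 25.3279 − 21.1984 = 4.12957.
SD(X) = √4.12957 = 2.03213.

2.032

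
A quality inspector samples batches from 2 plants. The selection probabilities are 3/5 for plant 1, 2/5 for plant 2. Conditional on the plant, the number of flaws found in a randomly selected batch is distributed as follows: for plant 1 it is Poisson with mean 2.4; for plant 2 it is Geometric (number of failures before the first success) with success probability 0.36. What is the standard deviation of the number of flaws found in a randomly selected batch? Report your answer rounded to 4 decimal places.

1.8730

Per component, 1: μ=2.4, E[X²]=8.16; 2: μ=1.77778, E[X²]=8.09877.
E[X] = 0.6·2.4 + 0.4·1.77778 = 2.15111.
E[X²] = 0.6·8.16 + 0.4·8.09877 = 8.13551.
Var(X) = E[X²] − (E[X])² = 8.13551 − 4.62728 = 3.50823.
SD(X) = √3.50823 = 1.87303.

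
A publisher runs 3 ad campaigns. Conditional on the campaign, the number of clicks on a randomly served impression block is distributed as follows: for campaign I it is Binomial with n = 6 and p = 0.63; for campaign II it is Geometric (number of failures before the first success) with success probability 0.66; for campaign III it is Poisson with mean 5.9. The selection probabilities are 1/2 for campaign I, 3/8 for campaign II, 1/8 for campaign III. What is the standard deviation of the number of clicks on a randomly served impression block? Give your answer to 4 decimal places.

Per component, I: μ=3.78, E[X²]=15.687; II: μ=0.515152, E[X²]=1.04591; III: μ=5.9, E[X²]=40.71.
E[X] = 0.5·3.78 + 0.375·0.515152 + 0.125·5.9 = 2.82068.
E[X²] = 0.5·15.687 + 0.375·1.04591 + 0.125·40.71 = 13.3245.
Var(X) = E[X²] − (E[X])² = 13.3245 − 7.95625 = 5.36822.
SD(X) = √5.36822 = 2.31694.

2.3169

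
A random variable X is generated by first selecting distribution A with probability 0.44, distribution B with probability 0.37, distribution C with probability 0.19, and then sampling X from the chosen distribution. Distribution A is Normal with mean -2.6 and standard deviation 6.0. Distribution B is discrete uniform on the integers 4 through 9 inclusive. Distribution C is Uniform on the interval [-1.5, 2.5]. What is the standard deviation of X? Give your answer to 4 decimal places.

5.8299

Per component, A: μ=-2.6, E[X²]=42.76; B: μ=6.5, E[X²]=45.1667; C: μ=0.5, E[X²]=1.58333.
E[X] = 0.44·-2.6 + 0.37·6.5 + 0.19·0.5 = 1.356.
E[X²] = 0.44·42.76 + 0.37·45.1667 + 0.19·1.58333 = 35.8269.
Var(X) = E[X²] − (E[X])² = 35.8269 − 1.83874 = 33.9882.
SD(X) = √33.9882 = 5.82994.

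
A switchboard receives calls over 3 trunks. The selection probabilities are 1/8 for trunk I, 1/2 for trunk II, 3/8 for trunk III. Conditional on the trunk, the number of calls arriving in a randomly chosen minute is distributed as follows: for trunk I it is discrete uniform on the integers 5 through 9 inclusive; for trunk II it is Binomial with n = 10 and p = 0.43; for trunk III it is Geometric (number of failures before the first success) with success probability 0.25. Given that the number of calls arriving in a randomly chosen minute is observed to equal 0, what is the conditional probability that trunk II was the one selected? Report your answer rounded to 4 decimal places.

0.0189

Likelihoods P(X=0 | ·): I: 0; II: 0.00362033; III: 0.25.
Posterior ∝ prior × likelihood. Numerator for II: 0.5·0.00362033 = 0.00181017.
Normalizing constant: 0.125·0 + 0.5·0.00362033 + 0.375·0.25 = 0.0955602.
P(II | observation) = 0.00181017 / 0.0955602 = 0.0189427.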